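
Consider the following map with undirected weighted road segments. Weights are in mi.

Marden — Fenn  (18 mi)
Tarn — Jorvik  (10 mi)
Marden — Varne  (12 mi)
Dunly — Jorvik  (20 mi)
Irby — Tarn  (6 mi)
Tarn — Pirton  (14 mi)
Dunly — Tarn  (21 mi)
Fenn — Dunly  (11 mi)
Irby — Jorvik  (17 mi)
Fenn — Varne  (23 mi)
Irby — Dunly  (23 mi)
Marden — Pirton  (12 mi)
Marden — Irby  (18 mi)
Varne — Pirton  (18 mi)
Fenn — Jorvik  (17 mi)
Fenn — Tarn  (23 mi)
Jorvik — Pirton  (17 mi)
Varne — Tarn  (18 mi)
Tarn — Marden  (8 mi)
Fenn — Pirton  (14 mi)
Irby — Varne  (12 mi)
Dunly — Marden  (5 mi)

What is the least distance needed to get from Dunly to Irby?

Compare a few routes:
Dunly → Marden → Tarn → Irby: 5+8+6 = 19
Dunly → Marden → Irby: 5+18 = 23
The minimum is 19 mi via Dunly → Marden → Tarn → Irby.

19 mi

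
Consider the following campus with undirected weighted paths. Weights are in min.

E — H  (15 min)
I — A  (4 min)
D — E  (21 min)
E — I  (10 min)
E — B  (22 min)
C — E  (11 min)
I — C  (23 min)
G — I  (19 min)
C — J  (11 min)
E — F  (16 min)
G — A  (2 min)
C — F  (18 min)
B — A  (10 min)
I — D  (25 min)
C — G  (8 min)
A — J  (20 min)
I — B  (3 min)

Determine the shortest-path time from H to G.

31 min

Candidate routes:
H - E - C - G: 15+11+8 = 34
H - E - I - G: 15+10+19 = 44
H - E - I - B - A - G: 15+10+3+10+2 = 40
H - E - I - A - G: 15+10+4+2 = 31
Cheapest is H - E - I - A - G at 31 min.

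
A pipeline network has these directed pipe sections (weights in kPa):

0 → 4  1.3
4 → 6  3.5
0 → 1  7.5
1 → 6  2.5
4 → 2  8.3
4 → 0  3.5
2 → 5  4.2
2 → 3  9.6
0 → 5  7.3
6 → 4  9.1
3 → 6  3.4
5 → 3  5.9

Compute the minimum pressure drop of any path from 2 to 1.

Settle nodes by increasing distance from 2:
2: 0
5: 4.2  (via 2)
3: 9.6  (via 2)
6: 13  (via 3)
4: 22.1  (via 6)
0: 25.6  (via 4)
1: 33.1  (via 0)
Shortest route: 2–3–6–4–0–1 = 33.1 kPa.

33.1 kPa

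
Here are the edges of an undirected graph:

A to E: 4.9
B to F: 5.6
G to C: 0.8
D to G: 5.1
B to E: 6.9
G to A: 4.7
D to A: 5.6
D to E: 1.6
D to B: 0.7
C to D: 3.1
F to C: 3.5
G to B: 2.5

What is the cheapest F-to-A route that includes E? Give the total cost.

Best F to E: F–B–D–E costing 7.9
Shortest E→A: E–A = 4.9
Total via E: 7.9 + 4.9 = 12.8.

12.8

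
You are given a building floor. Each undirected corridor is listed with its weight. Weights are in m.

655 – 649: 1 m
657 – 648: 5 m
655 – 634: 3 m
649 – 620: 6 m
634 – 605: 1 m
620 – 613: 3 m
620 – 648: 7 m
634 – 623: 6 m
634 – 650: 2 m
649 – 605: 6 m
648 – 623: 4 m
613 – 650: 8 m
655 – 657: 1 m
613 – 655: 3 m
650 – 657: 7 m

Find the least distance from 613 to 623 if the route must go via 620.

14 m

Best 613 to 620: 613 → 620 costing 3
Best 620 to 623: 620 → 648 → 623 costing 11
Total via 620: 3 + 11 = 14 m.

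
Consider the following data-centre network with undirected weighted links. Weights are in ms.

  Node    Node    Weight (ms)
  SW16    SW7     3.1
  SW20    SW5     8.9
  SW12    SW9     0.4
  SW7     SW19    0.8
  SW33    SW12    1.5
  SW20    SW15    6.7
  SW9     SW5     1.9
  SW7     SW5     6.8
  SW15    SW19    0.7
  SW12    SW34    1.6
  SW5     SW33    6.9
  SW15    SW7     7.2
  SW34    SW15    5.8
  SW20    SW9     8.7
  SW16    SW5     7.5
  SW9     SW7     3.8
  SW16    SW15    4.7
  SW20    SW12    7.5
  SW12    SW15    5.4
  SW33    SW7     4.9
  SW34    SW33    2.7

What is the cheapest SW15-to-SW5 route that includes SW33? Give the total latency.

Best SW15 to SW33: SW15 → SW19 → SW7 → SW33 costing 6.4
Best SW33 to SW5: SW33 → SW12 → SW9 → SW5 costing 3.8
Total via SW33: 6.4 + 3.8 = 10.2 ms.

10.2 ms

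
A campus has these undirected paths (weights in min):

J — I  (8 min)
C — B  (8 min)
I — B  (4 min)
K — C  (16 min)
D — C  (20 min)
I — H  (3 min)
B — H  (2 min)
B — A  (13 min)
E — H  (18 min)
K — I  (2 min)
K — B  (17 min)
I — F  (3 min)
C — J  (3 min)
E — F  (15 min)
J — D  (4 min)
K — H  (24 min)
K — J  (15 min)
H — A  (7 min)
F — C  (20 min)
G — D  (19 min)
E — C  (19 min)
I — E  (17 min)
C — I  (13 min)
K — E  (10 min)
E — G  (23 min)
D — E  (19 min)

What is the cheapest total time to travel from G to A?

41 min

Candidate routes:
G - D - J - I - H - A: 19+4+8+3+7 = 41
G - D - J - C - B - H - A: 19+4+3+8+2+7 = 43
The minimum is 41 min via G - D - J - I - H - A.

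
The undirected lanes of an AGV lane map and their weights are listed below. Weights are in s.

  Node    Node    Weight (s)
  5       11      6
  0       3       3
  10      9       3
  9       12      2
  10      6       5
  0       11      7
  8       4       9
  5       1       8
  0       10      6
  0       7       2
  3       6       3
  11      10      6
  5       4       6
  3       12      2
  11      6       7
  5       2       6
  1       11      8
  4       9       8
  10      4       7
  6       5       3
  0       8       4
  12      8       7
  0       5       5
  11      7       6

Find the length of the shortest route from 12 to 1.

16 s

Candidate routes:
12 → 3 → 6 → 5 → 1: 2+3+3+8 = 16
12 → 3 → 0 → 5 → 1: 2+3+5+8 = 18
Cheapest is 12 → 3 → 6 → 5 → 1 at 16 s.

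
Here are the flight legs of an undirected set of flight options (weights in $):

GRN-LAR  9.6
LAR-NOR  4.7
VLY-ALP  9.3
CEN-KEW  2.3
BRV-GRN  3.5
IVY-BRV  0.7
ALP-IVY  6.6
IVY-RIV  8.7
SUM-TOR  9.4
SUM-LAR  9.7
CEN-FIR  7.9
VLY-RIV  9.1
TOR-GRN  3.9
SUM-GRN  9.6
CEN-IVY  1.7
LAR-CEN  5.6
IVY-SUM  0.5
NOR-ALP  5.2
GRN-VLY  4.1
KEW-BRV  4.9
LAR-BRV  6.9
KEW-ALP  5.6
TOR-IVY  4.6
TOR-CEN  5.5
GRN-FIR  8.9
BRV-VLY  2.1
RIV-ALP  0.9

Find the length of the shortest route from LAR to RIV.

$10.8

Compare a few routes:
LAR–NOR–ALP–RIV: 4.7+5.2+0.9 = 10.8
LAR–BRV–IVY–ALP–RIV: 6.9+0.7+6.6+0.9 = 15.1
LAR–CEN–IVY–ALP–RIV: 5.6+1.7+6.6+0.9 = 14.8
LAR–CEN–KEW–ALP–RIV: 5.6+2.3+5.6+0.9 = 14.4
The minimum is $10.8 via LAR–NOR–ALP–RIV.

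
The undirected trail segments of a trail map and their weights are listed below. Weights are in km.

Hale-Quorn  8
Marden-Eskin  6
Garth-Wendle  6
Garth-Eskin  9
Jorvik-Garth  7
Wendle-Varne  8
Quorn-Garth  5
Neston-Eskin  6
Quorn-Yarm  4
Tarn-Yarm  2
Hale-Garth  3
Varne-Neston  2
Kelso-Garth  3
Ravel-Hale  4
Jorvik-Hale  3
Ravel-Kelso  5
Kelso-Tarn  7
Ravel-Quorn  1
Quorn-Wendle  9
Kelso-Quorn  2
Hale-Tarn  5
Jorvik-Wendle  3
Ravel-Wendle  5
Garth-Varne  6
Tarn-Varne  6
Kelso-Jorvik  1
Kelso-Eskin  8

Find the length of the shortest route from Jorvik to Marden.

Compare a few routes:
Jorvik–Kelso–Garth–Eskin–Marden: 1+3+9+6 = 19
Jorvik–Kelso–Eskin–Marden: 1+8+6 = 15
The minimum is 15 km via Jorvik–Kelso–Eskin–Marden.

15 km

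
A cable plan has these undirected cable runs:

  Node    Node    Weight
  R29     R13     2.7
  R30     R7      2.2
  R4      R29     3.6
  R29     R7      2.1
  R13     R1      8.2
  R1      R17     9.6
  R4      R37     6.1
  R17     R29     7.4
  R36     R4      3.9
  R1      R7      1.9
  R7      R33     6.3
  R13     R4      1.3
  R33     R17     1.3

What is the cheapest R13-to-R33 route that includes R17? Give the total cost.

Shortest R13→R17: R13 → R29 → R17 = 10.1
Shortest R17→R33: R17 → R33 = 1.3
Total via R17: 10.1 + 1.3 = 11.4.

11.4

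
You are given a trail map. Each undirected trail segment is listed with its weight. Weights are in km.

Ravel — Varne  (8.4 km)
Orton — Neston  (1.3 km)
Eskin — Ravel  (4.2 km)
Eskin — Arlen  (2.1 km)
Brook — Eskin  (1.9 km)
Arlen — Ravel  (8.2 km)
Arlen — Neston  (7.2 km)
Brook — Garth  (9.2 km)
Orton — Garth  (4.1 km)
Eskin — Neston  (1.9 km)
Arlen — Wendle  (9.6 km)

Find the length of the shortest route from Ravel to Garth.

11.5 km

Running Dijkstra from Ravel:
Ravel: 0
Eskin: 4.2  (via Ravel)
Brook: 6.1  (via Eskin)
Neston: 6.1  (via Eskin)
Arlen: 6.3  (via Eskin)
Orton: 7.4  (via Neston)
Varne: 8.4  (via Ravel)
Garth: 11.5  (via Orton)
Shortest route: Ravel → Eskin → Neston → Orton → Garth = 11.5 km.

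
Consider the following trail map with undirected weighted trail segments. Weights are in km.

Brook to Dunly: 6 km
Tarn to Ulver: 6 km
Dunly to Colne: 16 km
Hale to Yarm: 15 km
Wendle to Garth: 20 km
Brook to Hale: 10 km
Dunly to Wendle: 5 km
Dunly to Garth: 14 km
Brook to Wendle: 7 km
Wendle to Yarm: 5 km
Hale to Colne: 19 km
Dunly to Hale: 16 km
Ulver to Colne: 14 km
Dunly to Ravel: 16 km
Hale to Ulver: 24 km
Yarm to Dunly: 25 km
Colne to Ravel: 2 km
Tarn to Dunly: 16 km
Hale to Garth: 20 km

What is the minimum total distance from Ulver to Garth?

36 km

Compare a few routes:
Ulver–Hale–Garth: 24+20 = 44
Ulver–Colne–Dunly–Garth: 14+16+14 = 44
Ulver–Tarn–Dunly–Garth: 6+16+14 = 36
Cheapest is Ulver–Tarn–Dunly–Garth at 36 km.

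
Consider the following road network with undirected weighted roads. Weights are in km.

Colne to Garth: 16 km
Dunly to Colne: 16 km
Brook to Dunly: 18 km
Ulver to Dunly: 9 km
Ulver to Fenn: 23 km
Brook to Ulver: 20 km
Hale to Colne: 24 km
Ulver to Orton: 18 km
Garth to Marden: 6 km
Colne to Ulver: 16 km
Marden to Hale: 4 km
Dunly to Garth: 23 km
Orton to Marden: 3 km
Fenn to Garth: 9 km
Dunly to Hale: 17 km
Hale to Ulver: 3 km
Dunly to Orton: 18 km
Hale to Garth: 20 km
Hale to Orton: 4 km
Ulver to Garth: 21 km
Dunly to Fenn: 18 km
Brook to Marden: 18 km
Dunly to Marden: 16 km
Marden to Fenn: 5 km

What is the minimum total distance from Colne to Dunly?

16 km

Running Dijkstra from Colne:
Colne: 0
Dunly: 16  (via Colne)
Shortest route: Colne → Dunly = 16 km.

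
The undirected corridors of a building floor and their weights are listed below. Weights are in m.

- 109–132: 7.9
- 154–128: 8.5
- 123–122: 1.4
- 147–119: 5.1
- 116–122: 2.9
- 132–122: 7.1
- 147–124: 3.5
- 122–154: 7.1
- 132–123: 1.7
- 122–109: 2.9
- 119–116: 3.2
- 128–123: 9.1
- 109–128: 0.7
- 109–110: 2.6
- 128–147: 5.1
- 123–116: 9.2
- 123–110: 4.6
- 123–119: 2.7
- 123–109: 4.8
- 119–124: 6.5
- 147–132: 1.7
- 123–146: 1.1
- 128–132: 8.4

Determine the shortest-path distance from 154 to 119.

Settle nodes by increasing distance from 154:
154: 0
122: 7.1  (via 154)
128: 8.5  (via 154)
123: 8.5  (via 122)
109: 9.2  (via 128)
146: 9.6  (via 123)
116: 10  (via 122)
132: 10.2  (via 123)
119: 11.2  (via 123)
Shortest route: 154 → 122 → 123 → 119 = 11.2 m.

11.2 m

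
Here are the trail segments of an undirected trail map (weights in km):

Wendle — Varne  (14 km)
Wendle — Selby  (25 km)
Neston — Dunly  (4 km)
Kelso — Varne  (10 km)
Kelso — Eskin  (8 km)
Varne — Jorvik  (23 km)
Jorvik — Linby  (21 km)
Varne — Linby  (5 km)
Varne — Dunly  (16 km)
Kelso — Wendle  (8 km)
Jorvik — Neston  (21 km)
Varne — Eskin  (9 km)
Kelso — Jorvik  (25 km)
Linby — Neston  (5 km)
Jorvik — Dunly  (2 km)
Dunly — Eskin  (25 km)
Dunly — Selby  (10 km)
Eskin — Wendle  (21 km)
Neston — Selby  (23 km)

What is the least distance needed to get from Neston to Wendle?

Running Dijkstra from Neston:
Neston: 0
Dunly: 4  (via Neston)
Linby: 5  (via Neston)
Jorvik: 6  (via Dunly)
Varne: 10  (via Linby)
Selby: 14  (via Dunly)
Eskin: 19  (via Varne)
Kelso: 20  (via Varne)
Wendle: 24  (via Varne)
Shortest route: Neston → Linby → Varne → Wendle = 24 km.

24 km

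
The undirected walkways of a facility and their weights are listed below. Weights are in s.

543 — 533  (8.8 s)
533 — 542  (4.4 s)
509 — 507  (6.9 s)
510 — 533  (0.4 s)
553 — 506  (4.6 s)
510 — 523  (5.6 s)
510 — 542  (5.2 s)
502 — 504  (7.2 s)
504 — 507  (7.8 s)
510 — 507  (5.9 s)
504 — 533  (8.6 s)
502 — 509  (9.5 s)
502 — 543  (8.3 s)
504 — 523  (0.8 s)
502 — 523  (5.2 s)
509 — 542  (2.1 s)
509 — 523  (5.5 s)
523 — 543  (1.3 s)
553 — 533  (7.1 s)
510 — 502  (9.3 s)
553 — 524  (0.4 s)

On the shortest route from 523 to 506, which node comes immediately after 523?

510

Enumerating some paths:
523–504–533–553–506: 0.8+8.6+7.1+4.6 = 21.1
523–510–533–553–506: 5.6+0.4+7.1+4.6 = 17.7
The minimum is 17.7 s via 523–510–533–553–506.
So from 523 the first move is to 510.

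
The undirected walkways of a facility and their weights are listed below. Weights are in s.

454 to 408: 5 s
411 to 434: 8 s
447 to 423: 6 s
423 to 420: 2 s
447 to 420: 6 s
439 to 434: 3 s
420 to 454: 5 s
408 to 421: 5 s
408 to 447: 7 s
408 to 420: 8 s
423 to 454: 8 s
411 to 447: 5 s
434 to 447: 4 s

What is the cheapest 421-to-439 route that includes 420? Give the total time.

26 s

Best 421 to 420: 421–408–420 costing 13
Shortest 420→439: 420–447–434–439 = 13
Total via 420: 13 + 13 = 26 s.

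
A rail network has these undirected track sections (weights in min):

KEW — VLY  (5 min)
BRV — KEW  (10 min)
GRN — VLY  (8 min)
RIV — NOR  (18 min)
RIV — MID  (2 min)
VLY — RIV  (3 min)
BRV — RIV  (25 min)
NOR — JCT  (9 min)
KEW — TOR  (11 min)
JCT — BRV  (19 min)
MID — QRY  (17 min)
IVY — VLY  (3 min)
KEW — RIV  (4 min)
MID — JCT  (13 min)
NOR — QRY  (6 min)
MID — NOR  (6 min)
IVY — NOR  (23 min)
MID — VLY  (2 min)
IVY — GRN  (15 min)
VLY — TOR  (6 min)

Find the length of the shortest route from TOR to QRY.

20 min

Compare a few routes:
TOR - VLY - RIV - MID - NOR - QRY: 6+3+2+6+6 = 23
TOR - VLY - MID - QRY: 6+2+17 = 25
TOR - VLY - MID - NOR - QRY: 6+2+6+6 = 20
The minimum is 20 min via TOR - VLY - MID - NOR - QRY.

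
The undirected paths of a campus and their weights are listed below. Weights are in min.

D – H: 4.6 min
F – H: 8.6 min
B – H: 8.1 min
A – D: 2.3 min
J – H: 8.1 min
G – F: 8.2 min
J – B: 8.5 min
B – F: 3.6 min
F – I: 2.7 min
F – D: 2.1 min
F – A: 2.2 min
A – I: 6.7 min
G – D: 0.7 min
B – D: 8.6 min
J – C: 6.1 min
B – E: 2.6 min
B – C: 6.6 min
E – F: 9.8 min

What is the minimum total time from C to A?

12.4 min

Settle nodes by increasing distance from C:
C: 0
J: 6.1  (via C)
B: 6.6  (via C)
E: 9.2  (via B)
F: 10.2  (via B)
D: 12.3  (via F)
A: 12.4  (via F)
Shortest route: C → B → F → A = 12.4 min.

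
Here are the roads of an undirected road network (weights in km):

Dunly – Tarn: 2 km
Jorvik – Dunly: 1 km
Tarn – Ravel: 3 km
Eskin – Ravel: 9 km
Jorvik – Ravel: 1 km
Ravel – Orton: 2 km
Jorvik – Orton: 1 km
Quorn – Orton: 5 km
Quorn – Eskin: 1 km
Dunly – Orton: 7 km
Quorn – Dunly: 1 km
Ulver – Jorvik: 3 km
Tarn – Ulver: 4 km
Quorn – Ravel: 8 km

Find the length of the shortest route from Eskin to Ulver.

Compare a few routes:
Eskin → Quorn → Dunly → Tarn → Ravel → Jorvik → Ulver: 1+1+2+3+1+3 = 11
Eskin → Quorn → Orton → Jorvik → Ulver: 1+5+1+3 = 10
Eskin → Quorn → Dunly → Jorvik → Ulver: 1+1+1+3 = 6
Eskin → Quorn → Dunly → Tarn → Ulver: 1+1+2+4 = 8
The minimum is 6 km via Eskin → Quorn → Dunly → Jorvik → Ulver.

6 km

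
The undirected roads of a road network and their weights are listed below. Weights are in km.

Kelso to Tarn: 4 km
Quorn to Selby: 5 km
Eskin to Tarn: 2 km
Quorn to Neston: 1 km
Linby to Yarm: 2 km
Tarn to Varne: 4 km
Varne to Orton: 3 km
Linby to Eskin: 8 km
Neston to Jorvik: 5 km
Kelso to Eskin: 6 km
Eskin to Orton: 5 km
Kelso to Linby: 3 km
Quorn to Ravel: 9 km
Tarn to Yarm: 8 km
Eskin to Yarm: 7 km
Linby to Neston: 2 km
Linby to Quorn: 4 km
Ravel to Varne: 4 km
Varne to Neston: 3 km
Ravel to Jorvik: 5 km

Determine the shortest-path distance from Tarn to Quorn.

8 km

Settle nodes by increasing distance from Tarn:
Tarn: 0
Eskin: 2  (via Tarn)
Kelso: 4  (via Tarn)
Varne: 4  (via Tarn)
Orton: 7  (via Eskin)
Linby: 7  (via Kelso)
Neston: 7  (via Varne)
Yarm: 8  (via Tarn)
Quorn: 8  (via Neston)
Shortest route: Tarn → Varne → Neston → Quorn = 8 km.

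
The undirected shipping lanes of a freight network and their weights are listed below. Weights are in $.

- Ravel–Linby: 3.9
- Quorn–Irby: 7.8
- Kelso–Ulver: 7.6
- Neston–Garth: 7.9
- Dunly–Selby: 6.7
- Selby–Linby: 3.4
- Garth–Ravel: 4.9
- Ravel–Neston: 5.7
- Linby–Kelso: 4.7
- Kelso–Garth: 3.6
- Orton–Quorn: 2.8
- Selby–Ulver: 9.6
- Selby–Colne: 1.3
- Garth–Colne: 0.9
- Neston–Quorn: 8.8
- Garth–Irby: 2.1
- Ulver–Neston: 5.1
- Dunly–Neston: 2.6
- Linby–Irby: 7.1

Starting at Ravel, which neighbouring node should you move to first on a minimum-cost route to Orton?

Candidate routes:
Ravel → Garth → Irby → Quorn → Orton: 4.9+2.1+7.8+2.8 = 17.6
Ravel → Neston → Quorn → Orton: 5.7+8.8+2.8 = 17.3
Cheapest is Ravel → Neston → Quorn → Orton at $17.3.
So from Ravel the first move is to Neston.

Neston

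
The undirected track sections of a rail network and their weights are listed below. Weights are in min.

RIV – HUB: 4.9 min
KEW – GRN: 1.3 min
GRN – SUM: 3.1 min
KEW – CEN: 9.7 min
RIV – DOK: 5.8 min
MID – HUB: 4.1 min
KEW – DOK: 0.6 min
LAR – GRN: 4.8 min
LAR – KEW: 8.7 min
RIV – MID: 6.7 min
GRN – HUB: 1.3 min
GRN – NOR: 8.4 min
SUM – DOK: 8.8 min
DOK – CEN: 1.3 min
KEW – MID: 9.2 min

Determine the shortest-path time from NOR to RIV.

Enumerating some paths:
NOR–GRN–KEW–DOK–RIV: 8.4+1.3+0.6+5.8 = 16.1
NOR–GRN–HUB–RIV: 8.4+1.3+4.9 = 14.6
Cheapest is NOR–GRN–HUB–RIV at 14.6 min.

14.6 min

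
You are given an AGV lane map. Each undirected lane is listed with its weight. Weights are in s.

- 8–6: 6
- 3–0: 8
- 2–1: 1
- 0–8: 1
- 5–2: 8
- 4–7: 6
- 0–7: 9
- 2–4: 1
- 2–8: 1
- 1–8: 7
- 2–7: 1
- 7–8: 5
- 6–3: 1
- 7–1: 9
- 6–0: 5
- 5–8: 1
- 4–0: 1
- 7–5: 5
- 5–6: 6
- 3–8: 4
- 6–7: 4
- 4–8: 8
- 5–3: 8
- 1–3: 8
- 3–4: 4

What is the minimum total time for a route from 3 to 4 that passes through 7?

Shortest 3→7: 3–6–7 = 5
Best 7 to 4: 7–2–4 costing 2
Total via 7: 5 + 2 = 7 s.

7 s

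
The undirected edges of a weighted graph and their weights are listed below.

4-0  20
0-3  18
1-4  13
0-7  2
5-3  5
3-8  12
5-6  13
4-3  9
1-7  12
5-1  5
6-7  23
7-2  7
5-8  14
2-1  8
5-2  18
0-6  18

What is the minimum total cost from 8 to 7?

31

Candidate routes:
8–5–1–7: 14+5+12 = 31
8–5–1–2–7: 14+5+8+7 = 34
8–3–0–7: 12+18+2 = 32
8–3–5–1–7: 12+5+5+12 = 34
Cheapest is 8–5–1–7 at 31.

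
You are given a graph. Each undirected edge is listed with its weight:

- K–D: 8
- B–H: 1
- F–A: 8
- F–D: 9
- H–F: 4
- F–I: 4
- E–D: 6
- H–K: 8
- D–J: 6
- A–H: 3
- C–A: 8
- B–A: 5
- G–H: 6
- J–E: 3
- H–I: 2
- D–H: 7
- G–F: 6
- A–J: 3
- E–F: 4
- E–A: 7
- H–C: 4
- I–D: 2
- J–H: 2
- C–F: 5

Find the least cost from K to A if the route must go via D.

15

Best K to D: K–D costing 8
Shortest D→A: D–I–H–A = 7
Total via D: 8 + 7 = 15.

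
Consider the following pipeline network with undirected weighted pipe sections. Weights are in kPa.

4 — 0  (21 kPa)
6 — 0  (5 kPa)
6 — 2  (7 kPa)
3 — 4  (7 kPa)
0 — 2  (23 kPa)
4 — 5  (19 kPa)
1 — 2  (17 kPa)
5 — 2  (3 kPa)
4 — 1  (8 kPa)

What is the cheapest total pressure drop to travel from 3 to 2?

Candidate routes:
3–4–1–2: 7+8+17 = 32
3–4–5–2: 7+19+3 = 29
The minimum is 29 kPa via 3–4–5–2.

29 kPa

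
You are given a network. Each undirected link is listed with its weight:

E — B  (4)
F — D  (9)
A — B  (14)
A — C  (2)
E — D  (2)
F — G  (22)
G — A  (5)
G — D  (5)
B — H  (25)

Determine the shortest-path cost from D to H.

Enumerating some paths:
D - G - A - B - H: 5+5+14+25 = 49
D - E - B - H: 2+4+25 = 31
The minimum is 31 via D - E - B - H.

31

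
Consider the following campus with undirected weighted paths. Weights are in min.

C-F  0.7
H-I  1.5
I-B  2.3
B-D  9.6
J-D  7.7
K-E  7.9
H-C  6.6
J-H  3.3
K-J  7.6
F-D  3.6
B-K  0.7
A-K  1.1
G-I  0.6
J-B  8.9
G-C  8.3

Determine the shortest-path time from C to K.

Running Dijkstra from C:
C: 0
F: 0.7  (via C)
D: 4.3  (via F)
H: 6.6  (via C)
I: 8.1  (via H)
G: 8.3  (via C)
J: 9.9  (via H)
B: 10.4  (via I)
K: 11.1  (via B)
Shortest route: C → H → I → B → K = 11.1 min.

11.1 min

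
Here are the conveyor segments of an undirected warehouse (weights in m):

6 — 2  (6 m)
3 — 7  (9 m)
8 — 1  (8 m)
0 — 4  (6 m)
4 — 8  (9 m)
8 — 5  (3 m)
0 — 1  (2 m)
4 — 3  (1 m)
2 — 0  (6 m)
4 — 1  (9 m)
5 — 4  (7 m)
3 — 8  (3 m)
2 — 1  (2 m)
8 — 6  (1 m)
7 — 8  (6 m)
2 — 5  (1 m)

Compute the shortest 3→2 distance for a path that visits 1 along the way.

Shortest 3→1: 3–4–0–1 = 9
Best 1 to 2: 1–2 costing 2
Total via 1: 9 + 2 = 11 m.

11 m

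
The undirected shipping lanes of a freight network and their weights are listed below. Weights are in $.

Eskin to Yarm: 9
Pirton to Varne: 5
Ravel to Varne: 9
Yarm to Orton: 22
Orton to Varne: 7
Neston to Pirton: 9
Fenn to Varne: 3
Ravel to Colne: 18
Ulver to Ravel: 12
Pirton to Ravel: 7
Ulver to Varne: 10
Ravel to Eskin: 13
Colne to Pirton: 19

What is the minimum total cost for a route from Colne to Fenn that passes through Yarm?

Best Colne to Yarm: Colne–Ravel–Eskin–Yarm costing 40
Best Yarm to Fenn: Yarm–Orton–Varne–Fenn costing 32
Total via Yarm: 40 + 32 = $72.

$72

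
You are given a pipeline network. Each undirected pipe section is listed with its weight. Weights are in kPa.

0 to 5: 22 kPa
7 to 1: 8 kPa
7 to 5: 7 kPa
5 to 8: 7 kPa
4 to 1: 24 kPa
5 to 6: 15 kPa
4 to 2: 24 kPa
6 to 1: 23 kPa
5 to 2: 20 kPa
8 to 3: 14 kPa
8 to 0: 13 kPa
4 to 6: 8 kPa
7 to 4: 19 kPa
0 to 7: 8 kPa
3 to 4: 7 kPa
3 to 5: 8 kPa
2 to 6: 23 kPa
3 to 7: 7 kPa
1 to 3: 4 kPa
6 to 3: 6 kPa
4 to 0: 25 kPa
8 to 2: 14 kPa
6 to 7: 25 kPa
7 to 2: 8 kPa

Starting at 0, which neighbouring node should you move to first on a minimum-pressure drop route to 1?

7

Compare a few routes:
0 → 7 → 3 → 1: 8+7+4 = 19
0 → 7 → 1: 8+8 = 16
The minimum is 16 kPa via 0 → 7 → 1.
So from 0 the first move is to 7.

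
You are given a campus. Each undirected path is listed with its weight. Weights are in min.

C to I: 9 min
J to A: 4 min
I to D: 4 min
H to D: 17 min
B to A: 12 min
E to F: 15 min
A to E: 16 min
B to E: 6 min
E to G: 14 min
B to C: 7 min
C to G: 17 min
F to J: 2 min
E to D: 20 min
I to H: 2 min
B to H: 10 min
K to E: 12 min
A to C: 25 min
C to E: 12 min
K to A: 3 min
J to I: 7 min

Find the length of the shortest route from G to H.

28 min

Shortest distances from G:
G: 0
E: 14  (via G)
C: 17  (via G)
B: 20  (via E)
I: 26  (via C)
K: 26  (via E)
H: 28  (via I)
Shortest route: G → C → I → H = 28 min.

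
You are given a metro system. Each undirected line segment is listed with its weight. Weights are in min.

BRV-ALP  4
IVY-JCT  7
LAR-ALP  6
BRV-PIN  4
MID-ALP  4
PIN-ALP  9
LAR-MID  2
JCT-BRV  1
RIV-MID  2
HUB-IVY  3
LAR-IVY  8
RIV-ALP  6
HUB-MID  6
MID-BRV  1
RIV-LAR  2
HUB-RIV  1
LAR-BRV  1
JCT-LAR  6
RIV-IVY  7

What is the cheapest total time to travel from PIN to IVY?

Compare a few routes:
PIN → BRV → LAR → RIV → HUB → IVY: 4+1+2+1+3 = 11
PIN → BRV → JCT → IVY: 4+1+7 = 12
PIN → BRV → MID → LAR → RIV → HUB → IVY: 4+1+2+2+1+3 = 13
Cheapest is PIN → BRV → LAR → RIV → HUB → IVY at 11 min.

11 min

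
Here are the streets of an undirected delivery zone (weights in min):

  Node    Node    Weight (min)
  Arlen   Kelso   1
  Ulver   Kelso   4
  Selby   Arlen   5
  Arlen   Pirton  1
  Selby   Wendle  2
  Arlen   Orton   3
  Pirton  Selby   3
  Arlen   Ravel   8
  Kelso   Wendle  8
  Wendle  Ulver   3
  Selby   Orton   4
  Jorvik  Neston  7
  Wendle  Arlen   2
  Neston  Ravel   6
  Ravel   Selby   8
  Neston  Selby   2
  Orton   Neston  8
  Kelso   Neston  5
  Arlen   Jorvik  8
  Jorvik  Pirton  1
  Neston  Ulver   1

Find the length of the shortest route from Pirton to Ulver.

6 min

Running Dijkstra from Pirton:
Pirton: 0
Arlen: 1  (via Pirton)
Jorvik: 1  (via Pirton)
Kelso: 2  (via Arlen)
Selby: 3  (via Pirton)
Wendle: 3  (via Arlen)
Orton: 4  (via Arlen)
Neston: 5  (via Selby)
Ulver: 6  (via Kelso)
Shortest route: Pirton–Arlen–Kelso–Ulver = 6 min.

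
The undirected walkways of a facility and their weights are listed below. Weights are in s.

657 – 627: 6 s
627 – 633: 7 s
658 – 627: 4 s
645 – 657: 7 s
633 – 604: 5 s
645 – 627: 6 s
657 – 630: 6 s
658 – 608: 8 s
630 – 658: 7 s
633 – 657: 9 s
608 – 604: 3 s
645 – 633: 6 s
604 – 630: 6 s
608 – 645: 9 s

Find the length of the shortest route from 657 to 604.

12 s

Enumerating some paths:
657 → 633 → 604: 9+5 = 14
657 → 645 → 633 → 604: 7+6+5 = 18
657 → 627 → 633 → 604: 6+7+5 = 18
657 → 630 → 604: 6+6 = 12
The minimum is 12 s via 657 → 630 → 604.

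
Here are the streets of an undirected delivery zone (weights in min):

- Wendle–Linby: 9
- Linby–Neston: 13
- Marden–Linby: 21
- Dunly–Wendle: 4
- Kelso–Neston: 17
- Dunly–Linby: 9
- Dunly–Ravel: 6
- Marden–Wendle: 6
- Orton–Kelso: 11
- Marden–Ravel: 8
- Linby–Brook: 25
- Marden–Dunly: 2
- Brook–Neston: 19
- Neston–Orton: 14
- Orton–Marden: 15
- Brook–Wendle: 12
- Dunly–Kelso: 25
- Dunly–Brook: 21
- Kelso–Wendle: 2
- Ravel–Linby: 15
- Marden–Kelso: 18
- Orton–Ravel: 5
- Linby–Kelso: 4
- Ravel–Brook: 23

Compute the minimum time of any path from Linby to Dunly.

9 min

Candidate routes:
Linby - Wendle - Dunly: 9+4 = 13
Linby - Kelso - Wendle - Dunly: 4+2+4 = 10
Linby - Dunly: 9 = 9
Linby - Kelso - Wendle - Marden - Dunly: 4+2+6+2 = 14
Cheapest is Linby - Dunly at 9 min.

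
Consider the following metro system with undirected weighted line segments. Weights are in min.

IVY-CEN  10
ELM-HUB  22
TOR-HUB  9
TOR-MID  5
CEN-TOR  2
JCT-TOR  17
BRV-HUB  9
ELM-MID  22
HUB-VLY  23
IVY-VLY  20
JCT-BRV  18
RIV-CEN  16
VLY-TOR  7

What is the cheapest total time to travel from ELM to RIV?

Enumerating some paths:
ELM → MID → TOR → CEN → RIV: 22+5+2+16 = 45
ELM → HUB → TOR → CEN → RIV: 22+9+2+16 = 49
The minimum is 45 min via ELM → MID → TOR → CEN → RIV.

45 min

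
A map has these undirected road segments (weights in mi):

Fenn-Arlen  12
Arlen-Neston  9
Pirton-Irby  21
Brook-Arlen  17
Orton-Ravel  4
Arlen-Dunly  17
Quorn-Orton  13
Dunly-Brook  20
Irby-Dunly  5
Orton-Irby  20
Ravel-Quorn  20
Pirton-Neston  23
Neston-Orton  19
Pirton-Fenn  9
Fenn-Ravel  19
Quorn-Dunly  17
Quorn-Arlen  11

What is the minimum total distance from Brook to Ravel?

Shortest distances from Brook:
Brook: 0
Arlen: 17  (via Brook)
Dunly: 20  (via Brook)
Irby: 25  (via Dunly)
Neston: 26  (via Arlen)
Quorn: 28  (via Arlen)
Fenn: 29  (via Arlen)
Pirton: 38  (via Fenn)
Orton: 41  (via Quorn)
Ravel: 45  (via Orton)
Shortest route: Brook → Arlen → Quorn → Orton → Ravel = 45 mi.

45 mi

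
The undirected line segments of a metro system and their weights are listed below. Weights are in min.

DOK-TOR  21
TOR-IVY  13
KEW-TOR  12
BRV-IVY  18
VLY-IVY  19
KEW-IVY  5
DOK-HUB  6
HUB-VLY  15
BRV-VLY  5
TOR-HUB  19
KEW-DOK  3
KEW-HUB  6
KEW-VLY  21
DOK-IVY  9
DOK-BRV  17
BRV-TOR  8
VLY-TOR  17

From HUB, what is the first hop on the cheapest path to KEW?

Candidate routes:
HUB - KEW: 6 = 6
HUB - DOK - KEW: 6+3 = 9
The minimum is 6 min via HUB - KEW.
So from HUB the first move is to KEW.

KEW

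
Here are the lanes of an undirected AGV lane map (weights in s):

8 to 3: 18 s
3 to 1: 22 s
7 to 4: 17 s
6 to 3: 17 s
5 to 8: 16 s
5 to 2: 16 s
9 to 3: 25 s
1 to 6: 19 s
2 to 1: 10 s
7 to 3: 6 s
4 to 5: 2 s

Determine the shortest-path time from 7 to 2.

Settle nodes by increasing distance from 7:
7: 0
3: 6  (via 7)
4: 17  (via 7)
5: 19  (via 4)
6: 23  (via 3)
8: 24  (via 3)
1: 28  (via 3)
9: 31  (via 3)
2: 35  (via 5)
Shortest route: 7 → 4 → 5 → 2 = 35 s.

35 s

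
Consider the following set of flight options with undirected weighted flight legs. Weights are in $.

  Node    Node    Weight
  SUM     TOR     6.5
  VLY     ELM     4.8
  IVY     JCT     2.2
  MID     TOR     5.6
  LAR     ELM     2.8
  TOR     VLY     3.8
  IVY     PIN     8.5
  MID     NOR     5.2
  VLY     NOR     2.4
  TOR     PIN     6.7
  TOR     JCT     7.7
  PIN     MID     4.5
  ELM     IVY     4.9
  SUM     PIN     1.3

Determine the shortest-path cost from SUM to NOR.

$11

Compare a few routes:
SUM - PIN - TOR - VLY - NOR: 1.3+6.7+3.8+2.4 = 14.2
SUM - TOR - MID - NOR: 6.5+5.6+5.2 = 17.3
SUM - PIN - MID - NOR: 1.3+4.5+5.2 = 11
SUM - TOR - VLY - NOR: 6.5+3.8+2.4 = 12.7
The minimum is $11 via SUM - PIN - MID - NOR.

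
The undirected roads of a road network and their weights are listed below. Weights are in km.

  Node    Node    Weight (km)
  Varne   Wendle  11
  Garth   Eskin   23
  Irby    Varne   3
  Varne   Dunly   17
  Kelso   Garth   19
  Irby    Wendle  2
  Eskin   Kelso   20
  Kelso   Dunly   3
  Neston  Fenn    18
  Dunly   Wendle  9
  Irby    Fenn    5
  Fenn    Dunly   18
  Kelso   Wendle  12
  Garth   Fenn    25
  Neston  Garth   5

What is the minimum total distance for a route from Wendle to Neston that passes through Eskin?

Best Wendle to Eskin: Wendle → Kelso → Eskin costing 32
Best Eskin to Neston: Eskin → Garth → Neston costing 28
Total via Eskin: 32 + 28 = 60 km.

60 km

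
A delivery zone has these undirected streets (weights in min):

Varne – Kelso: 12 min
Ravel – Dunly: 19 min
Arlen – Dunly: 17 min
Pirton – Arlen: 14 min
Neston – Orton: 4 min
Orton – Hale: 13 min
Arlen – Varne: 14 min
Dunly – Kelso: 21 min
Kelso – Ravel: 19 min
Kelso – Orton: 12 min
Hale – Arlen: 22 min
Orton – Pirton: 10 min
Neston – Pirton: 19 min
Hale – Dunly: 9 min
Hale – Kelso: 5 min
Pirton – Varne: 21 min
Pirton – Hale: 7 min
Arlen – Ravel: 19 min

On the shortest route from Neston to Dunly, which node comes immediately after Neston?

Orton

Enumerating some paths:
Neston - Orton - Hale - Dunly: 4+13+9 = 26
Neston - Orton - Kelso - Hale - Dunly: 4+12+5+9 = 30
Cheapest is Neston - Orton - Hale - Dunly at 26 min.
So from Neston the first move is to Orton.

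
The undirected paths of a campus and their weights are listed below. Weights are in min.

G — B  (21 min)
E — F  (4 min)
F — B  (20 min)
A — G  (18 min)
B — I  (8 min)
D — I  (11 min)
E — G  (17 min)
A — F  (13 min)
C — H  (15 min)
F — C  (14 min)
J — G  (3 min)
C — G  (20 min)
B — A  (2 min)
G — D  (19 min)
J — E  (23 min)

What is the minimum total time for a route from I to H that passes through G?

Shortest I→G: I–B–A–G = 28
Shortest G→H: G–C–H = 35
Total via G: 28 + 35 = 63 min.

63 min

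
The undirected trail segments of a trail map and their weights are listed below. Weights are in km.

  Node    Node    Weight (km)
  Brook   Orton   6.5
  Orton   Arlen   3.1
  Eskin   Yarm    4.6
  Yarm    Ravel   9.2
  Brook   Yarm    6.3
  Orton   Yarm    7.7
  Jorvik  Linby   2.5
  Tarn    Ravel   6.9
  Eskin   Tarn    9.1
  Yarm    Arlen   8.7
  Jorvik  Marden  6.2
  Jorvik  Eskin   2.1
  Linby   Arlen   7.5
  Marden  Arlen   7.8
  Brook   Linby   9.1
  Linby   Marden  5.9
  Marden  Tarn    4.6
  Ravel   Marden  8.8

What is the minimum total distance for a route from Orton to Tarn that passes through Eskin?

Shortest Orton→Eskin: Orton–Yarm–Eskin = 12.3
Shortest Eskin→Tarn: Eskin–Tarn = 9.1
Total via Eskin: 12.3 + 9.1 = 21.4 km.

21.4 km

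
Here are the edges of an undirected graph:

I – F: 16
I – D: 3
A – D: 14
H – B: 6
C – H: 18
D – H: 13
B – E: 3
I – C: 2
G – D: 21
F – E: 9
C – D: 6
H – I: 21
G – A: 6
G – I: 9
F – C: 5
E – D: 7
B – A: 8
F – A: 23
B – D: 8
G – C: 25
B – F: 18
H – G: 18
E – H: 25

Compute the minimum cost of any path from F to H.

Running Dijkstra from F:
F: 0
C: 5  (via F)
I: 7  (via C)
E: 9  (via F)
D: 10  (via I)
B: 12  (via E)
G: 16  (via I)
H: 18  (via B)
Shortest route: F–E–B–H = 18.

18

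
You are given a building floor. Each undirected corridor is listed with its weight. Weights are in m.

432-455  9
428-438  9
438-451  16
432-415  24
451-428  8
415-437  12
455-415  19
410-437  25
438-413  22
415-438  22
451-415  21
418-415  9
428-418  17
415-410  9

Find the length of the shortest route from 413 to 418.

48 m

Settle nodes by increasing distance from 413:
413: 0
438: 22  (via 413)
428: 31  (via 438)
451: 38  (via 438)
415: 44  (via 438)
418: 48  (via 428)
Shortest route: 413 → 438 → 428 → 418 = 48 m.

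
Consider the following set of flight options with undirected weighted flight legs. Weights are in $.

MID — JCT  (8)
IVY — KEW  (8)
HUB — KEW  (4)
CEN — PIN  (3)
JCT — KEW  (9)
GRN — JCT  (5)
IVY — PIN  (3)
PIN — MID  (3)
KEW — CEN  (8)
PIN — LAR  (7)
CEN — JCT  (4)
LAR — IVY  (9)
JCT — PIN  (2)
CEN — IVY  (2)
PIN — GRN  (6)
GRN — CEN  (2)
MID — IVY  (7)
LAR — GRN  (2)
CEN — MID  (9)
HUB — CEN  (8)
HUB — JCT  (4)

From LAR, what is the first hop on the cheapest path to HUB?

GRN

Enumerating some paths:
LAR → GRN → JCT → HUB: 2+5+4 = 11
LAR → GRN → CEN → JCT → HUB: 2+2+4+4 = 12
LAR → GRN → CEN → HUB: 2+2+8 = 12
Cheapest is LAR → GRN → JCT → HUB at $11.
So from LAR the first move is to GRN.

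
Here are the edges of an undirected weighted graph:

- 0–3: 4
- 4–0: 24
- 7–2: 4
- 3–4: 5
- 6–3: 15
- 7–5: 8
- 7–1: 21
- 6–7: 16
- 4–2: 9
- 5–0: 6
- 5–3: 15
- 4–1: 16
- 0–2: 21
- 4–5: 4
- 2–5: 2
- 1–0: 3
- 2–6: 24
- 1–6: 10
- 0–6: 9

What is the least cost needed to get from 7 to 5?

6

Shortest distances from 7:
7: 0
2: 4  (via 7)
5: 6  (via 2)
Shortest route: 7–2–5 = 6.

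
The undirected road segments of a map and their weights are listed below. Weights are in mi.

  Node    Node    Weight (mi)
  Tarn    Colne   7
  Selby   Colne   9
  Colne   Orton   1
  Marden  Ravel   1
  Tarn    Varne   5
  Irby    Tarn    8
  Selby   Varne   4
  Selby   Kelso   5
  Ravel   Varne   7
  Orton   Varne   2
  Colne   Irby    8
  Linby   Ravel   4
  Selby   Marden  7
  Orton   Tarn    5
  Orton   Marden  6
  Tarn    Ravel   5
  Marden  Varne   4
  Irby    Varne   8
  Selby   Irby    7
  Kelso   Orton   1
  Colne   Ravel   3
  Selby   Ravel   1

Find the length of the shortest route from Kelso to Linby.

Enumerating some paths:
Kelso → Selby → Ravel → Linby: 5+1+4 = 10
Kelso → Orton → Colne → Ravel → Linby: 1+1+3+4 = 9
The minimum is 9 mi via Kelso → Orton → Colne → Ravel → Linby.

9 mi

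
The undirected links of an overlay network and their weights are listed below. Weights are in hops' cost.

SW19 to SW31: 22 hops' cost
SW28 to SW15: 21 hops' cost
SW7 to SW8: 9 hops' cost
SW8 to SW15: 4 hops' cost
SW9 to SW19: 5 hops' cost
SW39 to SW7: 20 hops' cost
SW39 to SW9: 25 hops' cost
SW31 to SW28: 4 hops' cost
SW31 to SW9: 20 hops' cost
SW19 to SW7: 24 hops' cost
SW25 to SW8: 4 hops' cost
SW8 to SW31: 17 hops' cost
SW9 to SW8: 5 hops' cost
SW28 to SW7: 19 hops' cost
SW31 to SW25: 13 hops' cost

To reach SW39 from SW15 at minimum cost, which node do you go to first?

SW8

Candidate routes:
SW15 → SW8 → SW7 → SW39: 4+9+20 = 33
SW15 → SW8 → SW9 → SW39: 4+5+25 = 34
Cheapest is SW15 → SW8 → SW7 → SW39 at 33 hops' cost.
So from SW15 the first move is to SW8.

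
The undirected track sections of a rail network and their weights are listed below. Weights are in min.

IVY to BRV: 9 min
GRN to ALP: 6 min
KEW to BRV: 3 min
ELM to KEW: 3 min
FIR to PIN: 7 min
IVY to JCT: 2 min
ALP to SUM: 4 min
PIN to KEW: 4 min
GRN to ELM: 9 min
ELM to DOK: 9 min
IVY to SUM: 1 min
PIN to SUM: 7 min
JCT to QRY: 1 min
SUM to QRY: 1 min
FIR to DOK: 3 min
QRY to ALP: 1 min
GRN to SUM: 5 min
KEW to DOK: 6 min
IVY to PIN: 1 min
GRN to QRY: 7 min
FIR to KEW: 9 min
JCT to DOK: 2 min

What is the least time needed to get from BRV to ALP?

11 min

Candidate routes:
BRV - KEW - PIN - IVY - SUM - QRY - ALP: 3+4+1+1+1+1 = 11
BRV - IVY - SUM - QRY - ALP: 9+1+1+1 = 12
The minimum is 11 min via BRV - KEW - PIN - IVY - SUM - QRY - ALP.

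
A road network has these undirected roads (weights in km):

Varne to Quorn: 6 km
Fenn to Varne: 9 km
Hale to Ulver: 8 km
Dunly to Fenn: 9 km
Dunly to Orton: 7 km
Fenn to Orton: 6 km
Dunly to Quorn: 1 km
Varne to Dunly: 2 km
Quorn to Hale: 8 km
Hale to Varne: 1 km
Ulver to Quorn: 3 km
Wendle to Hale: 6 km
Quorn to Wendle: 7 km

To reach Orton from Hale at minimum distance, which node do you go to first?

Candidate routes:
Hale - Quorn - Dunly - Orton: 8+1+7 = 16
Hale - Varne - Dunly - Orton: 1+2+7 = 10
Hale - Varne - Quorn - Dunly - Orton: 1+6+1+7 = 15
The minimum is 10 km via Hale - Varne - Dunly - Orton.
So from Hale the first move is to Varne.

Varne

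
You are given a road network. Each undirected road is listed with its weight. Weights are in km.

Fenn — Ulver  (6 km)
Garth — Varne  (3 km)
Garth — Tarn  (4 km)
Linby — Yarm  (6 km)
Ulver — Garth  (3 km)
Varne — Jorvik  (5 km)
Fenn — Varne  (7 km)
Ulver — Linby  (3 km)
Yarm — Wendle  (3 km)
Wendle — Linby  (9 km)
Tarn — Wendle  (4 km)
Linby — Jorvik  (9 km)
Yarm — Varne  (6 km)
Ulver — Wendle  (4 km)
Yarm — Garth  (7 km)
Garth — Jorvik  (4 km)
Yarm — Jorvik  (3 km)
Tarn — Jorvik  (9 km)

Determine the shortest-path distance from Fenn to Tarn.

13 km

Candidate routes:
Fenn → Ulver → Garth → Tarn: 6+3+4 = 13
Fenn → Ulver → Wendle → Tarn: 6+4+4 = 14
The minimum is 13 km via Fenn → Ulver → Garth → Tarn.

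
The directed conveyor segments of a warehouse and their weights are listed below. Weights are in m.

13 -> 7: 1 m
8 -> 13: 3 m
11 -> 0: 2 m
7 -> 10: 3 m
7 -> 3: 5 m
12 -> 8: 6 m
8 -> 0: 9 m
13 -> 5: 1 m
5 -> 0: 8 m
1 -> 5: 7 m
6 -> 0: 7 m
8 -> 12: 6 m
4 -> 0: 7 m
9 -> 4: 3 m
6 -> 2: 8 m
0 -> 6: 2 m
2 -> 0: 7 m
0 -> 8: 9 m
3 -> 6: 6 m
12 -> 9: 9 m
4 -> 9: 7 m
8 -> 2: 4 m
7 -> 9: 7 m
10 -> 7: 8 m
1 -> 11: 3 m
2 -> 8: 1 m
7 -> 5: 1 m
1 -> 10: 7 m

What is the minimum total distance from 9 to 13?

22 m

Settle nodes by increasing distance from 9:
9: 0
4: 3  (via 9)
0: 10  (via 4)
6: 12  (via 0)
8: 19  (via 0)
2: 20  (via 6)
13: 22  (via 8)
Shortest route: 9 → 4 → 0 → 8 → 13 = 22 m.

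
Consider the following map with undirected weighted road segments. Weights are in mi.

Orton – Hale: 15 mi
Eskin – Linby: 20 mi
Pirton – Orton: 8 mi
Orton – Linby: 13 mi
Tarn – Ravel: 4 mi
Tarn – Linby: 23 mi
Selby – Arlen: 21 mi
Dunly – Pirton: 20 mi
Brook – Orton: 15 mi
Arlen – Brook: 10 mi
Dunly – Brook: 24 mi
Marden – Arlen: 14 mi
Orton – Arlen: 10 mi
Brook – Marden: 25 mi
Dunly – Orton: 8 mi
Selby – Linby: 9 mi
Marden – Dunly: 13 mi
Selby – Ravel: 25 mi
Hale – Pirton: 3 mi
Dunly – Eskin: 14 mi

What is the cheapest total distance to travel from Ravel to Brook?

Candidate routes:
Ravel–Selby–Arlen–Brook: 25+21+10 = 56
Ravel–Tarn–Linby–Orton–Brook: 4+23+13+15 = 55
Cheapest is Ravel–Tarn–Linby–Orton–Brook at 55 mi.

55 mi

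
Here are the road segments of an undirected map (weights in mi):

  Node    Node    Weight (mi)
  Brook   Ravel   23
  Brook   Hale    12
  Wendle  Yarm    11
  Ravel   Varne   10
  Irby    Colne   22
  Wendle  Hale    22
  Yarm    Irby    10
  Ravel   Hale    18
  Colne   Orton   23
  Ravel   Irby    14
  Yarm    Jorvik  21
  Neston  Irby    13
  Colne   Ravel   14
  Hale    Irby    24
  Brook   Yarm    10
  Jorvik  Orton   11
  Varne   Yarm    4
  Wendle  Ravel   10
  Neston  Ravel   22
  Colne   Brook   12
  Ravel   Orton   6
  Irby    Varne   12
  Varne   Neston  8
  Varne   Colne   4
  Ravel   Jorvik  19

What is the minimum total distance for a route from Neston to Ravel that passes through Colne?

26 mi

Shortest Neston→Colne: Neston → Varne → Colne = 12
Best Colne to Ravel: Colne → Ravel costing 14
Total via Colne: 12 + 14 = 26 mi.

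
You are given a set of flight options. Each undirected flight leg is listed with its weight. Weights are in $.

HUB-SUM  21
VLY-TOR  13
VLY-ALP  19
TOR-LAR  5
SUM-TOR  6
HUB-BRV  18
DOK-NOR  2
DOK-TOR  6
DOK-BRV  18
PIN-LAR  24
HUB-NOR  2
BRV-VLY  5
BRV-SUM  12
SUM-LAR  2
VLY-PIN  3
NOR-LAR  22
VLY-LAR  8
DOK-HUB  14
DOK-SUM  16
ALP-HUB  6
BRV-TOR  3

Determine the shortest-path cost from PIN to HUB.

$21

Compare a few routes:
PIN → VLY → BRV → TOR → DOK → NOR → HUB: 3+5+3+6+2+2 = 21
PIN → VLY → BRV → HUB: 3+5+18 = 26
PIN → VLY → LAR → TOR → DOK → NOR → HUB: 3+8+5+6+2+2 = 26
PIN → VLY → TOR → DOK → NOR → HUB: 3+13+6+2+2 = 26
Cheapest is PIN → VLY → BRV → TOR → DOK → NOR → HUB at $21.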